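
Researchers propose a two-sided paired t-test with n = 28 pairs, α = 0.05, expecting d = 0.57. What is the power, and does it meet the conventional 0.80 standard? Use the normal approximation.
Power ≈ 0.85; the study is adequately powered (power ≥ 0.80)

Power calculation (paired t-test, normal approximation):
z_β = d · √n - z_{α/2}
z_β = 0.57 · √28 - 1.960
z_β = 0.57 · 5.292 - 1.960
z_β = 1.056

Power = Φ(z_β) = Φ(1.056) ≈ 0.855

Effect size d = 0.57 is medium by Cohen's convention (0.2/0.5/0.8).

Threshold: power ≥ 0.80 is conventionally adequate.
Power ≈ 0.85 → the study is adequately powered (power ≥ 0.80).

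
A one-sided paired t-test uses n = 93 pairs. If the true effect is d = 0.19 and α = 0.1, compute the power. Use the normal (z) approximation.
Power ≈ 0.71

Power calculation (paired t-test, normal approximation):
z_β = d · √n - z_α
z_β = 0.19 · √93 - 1.282
z_β = 0.19 · 9.644 - 1.282
z_β = 0.551

Power = Φ(z_β) = Φ(0.551) ≈ 0.709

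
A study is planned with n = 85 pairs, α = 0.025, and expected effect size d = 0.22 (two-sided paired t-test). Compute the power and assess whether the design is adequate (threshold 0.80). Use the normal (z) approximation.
Power ≈ 0.42; the study is underpowered (power < 0.80)

Power calculation (paired t-test, normal approximation):
z_β = d · √n - z_{α/2}
z_β = 0.22 · √85 - 2.241
z_β = 0.22 · 9.220 - 2.241
z_β = -0.213

Power = Φ(z_β) = Φ(-0.213) ≈ 0.416

Effect size d = 0.22 is small by Cohen's convention (0.2/0.5/0.8).

Threshold: power ≥ 0.80 is conventionally adequate.
Power ≈ 0.42 → the study is underpowered (power < 0.80).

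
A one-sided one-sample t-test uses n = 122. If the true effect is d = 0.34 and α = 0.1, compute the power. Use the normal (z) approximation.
Power ≈ 0.99

Power calculation (one-sample t-test, normal approximation):
z_β = d · √n - z_α
z_β = 0.34 · √122 - 1.282
z_β = 0.34 · 11.045 - 1.282
z_β = 2.474

Power = Φ(z_β) = Φ(2.474) ≈ 0.993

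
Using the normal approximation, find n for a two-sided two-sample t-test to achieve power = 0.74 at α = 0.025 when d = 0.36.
n = 129 per group

Sample size formula (two-sample t-test, normal approximation):
n = 2 · ((z_{α/2} + z_β) / d)²

z_{α/2} = 2.241 (for α = 0.025, two-sided)
z_β = 0.643 (for power = 0.74)
d = 0.36

n = 2 · ((2.241 + 0.643) / 0.36)²
n = 2 · (8.011)²
n ≈ 128.35
Round up to the next whole number: n = 129 per group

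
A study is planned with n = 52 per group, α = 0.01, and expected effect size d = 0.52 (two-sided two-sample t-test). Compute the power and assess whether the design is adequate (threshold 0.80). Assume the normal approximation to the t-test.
Power ≈ 0.53; the study is underpowered (power < 0.80)

Power calculation (two-sample t-test, normal approximation):
z_β = d · √(n/2) - z_{α/2}
z_β = 0.52 · √(52/2) - 2.576
z_β = 0.52 · 5.099 - 2.576
z_β = 0.076

Power = Φ(z_β) = Φ(0.076) ≈ 0.530

Effect size d = 0.52 is medium by Cohen's convention (0.2/0.5/0.8).

Threshold: power ≥ 0.80 is conventionally adequate.
Power ≈ 0.53 → the study is underpowered (power < 0.80).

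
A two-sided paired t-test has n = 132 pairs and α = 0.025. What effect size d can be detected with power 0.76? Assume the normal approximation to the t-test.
d ≈ 0.26

Minimum detectable effect (paired t-test, normal approximation):
d = (z_{α/2} + z_β) / √n
d = (2.241 + 0.706) / √132
d = 2.948 / 11.489
d ≈ 0.26

By Cohen's convention (0.2 small / 0.5 medium / 0.8 large): small effect.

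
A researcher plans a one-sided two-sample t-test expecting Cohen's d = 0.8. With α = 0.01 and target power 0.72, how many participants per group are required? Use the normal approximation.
n = 27 per group

Sample size formula (two-sample t-test, normal approximation):
n = 2 · ((z_α + z_β) / d)²

z_α = 2.326 (for α = 0.01, one-sided)
z_β = 0.583 (for power = 0.72)
d = 0.8

n = 2 · ((2.326 + 0.583) / 0.8)²
n = 2 · (3.636)²
n ≈ 26.44
Round up to the next whole number: n = 27 per group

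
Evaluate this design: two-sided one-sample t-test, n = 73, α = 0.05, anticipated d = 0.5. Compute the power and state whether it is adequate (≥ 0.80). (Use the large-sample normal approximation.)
Power ≈ 0.99; the study is adequately powered (power ≥ 0.80)

Power calculation (one-sample t-test, normal approximation):
z_β = d · √n - z_{α/2}
z_β = 0.5 · √73 - 1.960
z_β = 0.5 · 8.544 - 1.960
z_β = 2.312

Power = Φ(z_β) = Φ(2.312) ≈ 0.990

Effect size d = 0.5 is medium by Cohen's convention (0.2/0.5/0.8).

Threshold: power ≥ 0.80 is conventionally adequate.
Power ≈ 0.99 → the study is adequately powered (power ≥ 0.80).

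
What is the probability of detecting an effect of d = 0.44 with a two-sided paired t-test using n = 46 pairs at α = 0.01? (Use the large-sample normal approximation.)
Power ≈ 0.66

Power calculation (paired t-test, normal approximation):
z_β = d · √n - z_{α/2}
z_β = 0.44 · √46 - 2.576
z_β = 0.44 · 6.782 - 2.576
z_β = 0.408

Power = Φ(z_β) = Φ(0.408) ≈ 0.659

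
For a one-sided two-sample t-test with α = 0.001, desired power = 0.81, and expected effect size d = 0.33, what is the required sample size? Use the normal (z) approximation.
n = 290 per group

Sample size formula (two-sample t-test, normal approximation):
n = 2 · ((z_α + z_β) / d)²

z_α = 3.090 (for α = 0.001, one-sided)
z_β = 0.878 (for power = 0.81)
d = 0.33

n = 2 · ((3.090 + 0.878) / 0.33)²
n = 2 · (12.024)²
n ≈ 289.15
Round up to the next whole number: n = 290 per group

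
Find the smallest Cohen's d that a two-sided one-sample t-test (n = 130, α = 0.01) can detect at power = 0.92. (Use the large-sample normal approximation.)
d ≈ 0.35

Minimum detectable effect (one-sample t-test, normal approximation):
d = (z_{α/2} + z_β) / √n
d = (2.576 + 1.405) / √130
d = 3.981 / 11.402
d ≈ 0.35

By Cohen's convention (0.2 small / 0.5 medium / 0.8 large): small effect.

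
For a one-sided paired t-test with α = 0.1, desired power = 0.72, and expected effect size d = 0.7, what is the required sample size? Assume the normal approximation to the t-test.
n = 8 pairs

Sample size formula (paired t-test, normal approximation):
n = ((z_α + z_β) / d)²

z_α = 1.282 (for α = 0.1, one-sided)
z_β = 0.583 (for power = 0.72)
d = 0.7

n = ((1.282 + 0.583) / 0.7)²
n = (2.664)²
n ≈ 7.10
Round up to the next whole number: n = 8 pairs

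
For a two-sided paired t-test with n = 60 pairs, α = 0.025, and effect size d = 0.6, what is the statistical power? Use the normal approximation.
Power ≈ 0.99

Power calculation (paired t-test, normal approximation):
z_β = d · √n - z_{α/2}
z_β = 0.6 · √60 - 2.241
z_β = 0.6 · 7.746 - 2.241
z_β = 2.406

Power = Φ(z_β) = Φ(2.406) ≈ 0.992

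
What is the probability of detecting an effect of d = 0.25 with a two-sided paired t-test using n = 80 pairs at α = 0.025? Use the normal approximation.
Power ≈ 0.50

Power calculation (paired t-test, normal approximation):
z_β = d · √n - z_{α/2}
z_β = 0.25 · √80 - 2.241
z_β = 0.25 · 8.944 - 2.241
z_β = -0.005

Power = Φ(z_β) = Φ(-0.005) ≈ 0.498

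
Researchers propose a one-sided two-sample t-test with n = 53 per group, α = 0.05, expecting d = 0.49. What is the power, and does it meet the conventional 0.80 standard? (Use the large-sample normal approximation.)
Power ≈ 0.81; the study is adequately powered (power ≥ 0.80)

Power calculation (two-sample t-test, normal approximation):
z_β = d · √(n/2) - z_α
z_β = 0.49 · √(53/2) - 1.645
z_β = 0.49 · 5.148 - 1.645
z_β = 0.878

Power = Φ(z_β) = Φ(0.878) ≈ 0.810

Effect size d = 0.49 is small by Cohen's convention (0.2/0.5/0.8).

Threshold: power ≥ 0.80 is conventionally adequate.
Power ≈ 0.81 → the study is adequately powered (power ≥ 0.80).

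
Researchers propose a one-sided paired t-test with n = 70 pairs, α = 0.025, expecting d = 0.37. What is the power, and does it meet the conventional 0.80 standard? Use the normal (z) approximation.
Power ≈ 0.87; the study is adequately powered (power ≥ 0.80)

Power calculation (paired t-test, normal approximation):
z_β = d · √n - z_α
z_β = 0.37 · √70 - 1.960
z_β = 0.37 · 8.367 - 1.960
z_β = 1.136

Power = Φ(z_β) = Φ(1.136) ≈ 0.872

Effect size d = 0.37 is small by Cohen's convention (0.2/0.5/0.8).

Threshold: power ≥ 0.80 is conventionally adequate.
Power ≈ 0.87 → the study is adequately powered (power ≥ 0.80).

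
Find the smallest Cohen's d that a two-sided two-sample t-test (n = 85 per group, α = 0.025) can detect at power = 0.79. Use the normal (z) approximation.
d ≈ 0.47

Minimum detectable effect (two-sample t-test, normal approximation):
d = (z_{α/2} + z_β) / √(n/2)
d = (2.241 + 0.806) / √(85/2)
d = 3.048 / 6.519
d ≈ 0.47

By Cohen's convention (0.2 small / 0.5 medium / 0.8 large): small effect.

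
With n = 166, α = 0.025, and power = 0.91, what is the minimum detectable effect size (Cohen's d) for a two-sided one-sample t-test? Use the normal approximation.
d ≈ 0.28

Minimum detectable effect (one-sample t-test, normal approximation):
d = (z_{α/2} + z_β) / √n
d = (2.241 + 1.341) / √166
d = 3.582 / 12.884
d ≈ 0.28

By Cohen's convention (0.2 small / 0.5 medium / 0.8 large): small effect.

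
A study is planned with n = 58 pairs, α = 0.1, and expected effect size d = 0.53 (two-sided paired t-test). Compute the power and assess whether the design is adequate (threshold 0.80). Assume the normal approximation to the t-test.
Power ≈ 0.99; the study is adequately powered (power ≥ 0.80)

Power calculation (paired t-test, normal approximation):
z_β = d · √n - z_{α/2}
z_β = 0.53 · √58 - 1.645
z_β = 0.53 · 7.616 - 1.645
z_β = 2.392

Power = Φ(z_β) = Φ(2.392) ≈ 0.992

Effect size d = 0.53 is medium by Cohen's convention (0.2/0.5/0.8).

Threshold: power ≥ 0.80 is conventionally adequate.
Power ≈ 0.99 → the study is adequately powered (power ≥ 0.80).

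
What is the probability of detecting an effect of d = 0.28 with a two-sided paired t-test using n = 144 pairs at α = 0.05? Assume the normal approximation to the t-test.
Power ≈ 0.92

Power calculation (paired t-test, normal approximation):
z_β = d · √n - z_{α/2}
z_β = 0.28 · √144 - 1.960
z_β = 0.28 · 12.000 - 1.960
z_β = 1.400

Power = Φ(z_β) = Φ(1.400) ≈ 0.919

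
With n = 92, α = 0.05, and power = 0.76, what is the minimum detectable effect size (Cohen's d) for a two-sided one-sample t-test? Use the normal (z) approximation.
d ≈ 0.28

Minimum detectable effect (one-sample t-test, normal approximation):
d = (z_{α/2} + z_β) / √n
d = (1.960 + 0.706) / √92
d = 2.666 / 9.592
d ≈ 0.28

By Cohen's convention (0.2 small / 0.5 medium / 0.8 large): small effect.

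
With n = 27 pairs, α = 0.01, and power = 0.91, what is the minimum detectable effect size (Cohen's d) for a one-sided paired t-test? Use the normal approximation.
d ≈ 0.71

Minimum detectable effect (paired t-test, normal approximation):
d = (z_α + z_β) / √n
d = (2.326 + 1.341) / √27
d = 3.667 / 5.196
d ≈ 0.71

By Cohen's convention (0.2 small / 0.5 medium / 0.8 large): medium effect.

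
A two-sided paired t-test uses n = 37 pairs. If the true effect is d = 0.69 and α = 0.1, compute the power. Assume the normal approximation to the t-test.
Power ≈ 0.99

Power calculation (paired t-test, normal approximation):
z_β = d · √n - z_{α/2}
z_β = 0.69 · √37 - 1.645
z_β = 0.69 · 6.083 - 1.645
z_β = 2.552

Power = Φ(z_β) = Φ(2.552) ≈ 0.995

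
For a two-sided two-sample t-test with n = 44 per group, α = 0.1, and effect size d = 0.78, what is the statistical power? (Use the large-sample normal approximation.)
Power ≈ 0.98

Power calculation (two-sample t-test, normal approximation):
z_β = d · √(n/2) - z_{α/2}
z_β = 0.78 · √(44/2) - 1.645
z_β = 0.78 · 4.690 - 1.645
z_β = 2.014

Power = Φ(z_β) = Φ(2.014) ≈ 0.978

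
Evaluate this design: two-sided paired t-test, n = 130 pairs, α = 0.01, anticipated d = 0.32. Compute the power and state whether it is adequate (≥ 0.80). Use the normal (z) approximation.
Power ≈ 0.86; the study is adequately powered (power ≥ 0.80)

Power calculation (paired t-test, normal approximation):
z_β = d · √n - z_{α/2}
z_β = 0.32 · √130 - 2.576
z_β = 0.32 · 11.402 - 2.576
z_β = 1.073

Power = Φ(z_β) = Φ(1.073) ≈ 0.858

Effect size d = 0.32 is small by Cohen's convention (0.2/0.5/0.8).

Threshold: power ≥ 0.80 is conventionally adequate.
Power ≈ 0.86 → the study is adequately powered (power ≥ 0.80).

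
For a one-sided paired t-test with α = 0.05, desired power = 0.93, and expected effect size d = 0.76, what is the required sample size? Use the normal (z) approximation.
n = 17 pairs

Sample size formula (paired t-test, normal approximation):
n = ((z_α + z_β) / d)²

z_α = 1.645 (for α = 0.05, one-sided)
z_β = 1.476 (for power = 0.93)
d = 0.76

n = ((1.645 + 1.476) / 0.76)²
n = (4.107)²
n ≈ 16.87
Round up to the next whole number: n = 17 pairs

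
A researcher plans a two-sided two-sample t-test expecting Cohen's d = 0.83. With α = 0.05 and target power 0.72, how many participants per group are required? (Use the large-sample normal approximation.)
n = 19 per group

Sample size formula (two-sample t-test, normal approximation):
n = 2 · ((z_{α/2} + z_β) / d)²

z_{α/2} = 1.960 (for α = 0.05, two-sided)
z_β = 0.583 (for power = 0.72)
d = 0.83

n = 2 · ((1.960 + 0.583) / 0.83)²
n = 2 · (3.064)²
n ≈ 18.78
Round up to the next whole number: n = 19 per group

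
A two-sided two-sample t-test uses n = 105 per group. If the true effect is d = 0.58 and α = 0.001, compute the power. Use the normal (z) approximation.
Power ≈ 0.82

Power calculation (two-sample t-test, normal approximation):
z_β = d · √(n/2) - z_{α/2}
z_β = 0.58 · √(105/2) - 3.291
z_β = 0.58 · 7.246 - 3.291
z_β = 0.912

Power = Φ(z_β) = Φ(0.912) ≈ 0.819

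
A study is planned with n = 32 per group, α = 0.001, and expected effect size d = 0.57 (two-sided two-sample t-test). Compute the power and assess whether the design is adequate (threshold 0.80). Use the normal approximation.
Power ≈ 0.16; the study is underpowered (power < 0.80)

Power calculation (two-sample t-test, normal approximation):
z_β = d · √(n/2) - z_{α/2}
z_β = 0.57 · √(32/2) - 3.291
z_β = 0.57 · 4.000 - 3.291
z_β = -1.011

Power = Φ(z_β) = Φ(-1.011) ≈ 0.156

Effect size d = 0.57 is medium by Cohen's convention (0.2/0.5/0.8).

Threshold: power ≥ 0.80 is conventionally adequate.
Power ≈ 0.16 → the study is underpowered (power < 0.80).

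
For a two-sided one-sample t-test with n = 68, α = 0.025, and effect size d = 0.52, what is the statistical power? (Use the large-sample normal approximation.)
Power ≈ 0.98

Power calculation (one-sample t-test, normal approximation):
z_β = d · √n - z_{α/2}
z_β = 0.52 · √68 - 2.241
z_β = 0.52 · 8.246 - 2.241
z_β = 2.047

Power = Φ(z_β) = Φ(2.047) ≈ 0.980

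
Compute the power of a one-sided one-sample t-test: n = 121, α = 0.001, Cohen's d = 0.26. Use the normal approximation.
Power ≈ 0.41

Power calculation (one-sample t-test, normal approximation):
z_β = d · √n - z_α
z_β = 0.26 · √121 - 3.090
z_β = 0.26 · 11.000 - 3.090
z_β = -0.230

Power = Φ(z_β) = Φ(-0.230) ≈ 0.409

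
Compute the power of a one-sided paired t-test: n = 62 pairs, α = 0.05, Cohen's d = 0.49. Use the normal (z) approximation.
Power ≈ 0.99

Power calculation (paired t-test, normal approximation):
z_β = d · √n - z_α
z_β = 0.49 · √62 - 1.645
z_β = 0.49 · 7.874 - 1.645
z_β = 2.213

Power = Φ(z_β) = Φ(2.213) ≈ 0.987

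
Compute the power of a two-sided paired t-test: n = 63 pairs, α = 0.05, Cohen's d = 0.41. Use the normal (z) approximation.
Power ≈ 0.90

Power calculation (paired t-test, normal approximation):
z_β = d · √n - z_{α/2}
z_β = 0.41 · √63 - 1.960
z_β = 0.41 · 7.937 - 1.960
z_β = 1.294

Power = Φ(z_β) = Φ(1.294) ≈ 0.902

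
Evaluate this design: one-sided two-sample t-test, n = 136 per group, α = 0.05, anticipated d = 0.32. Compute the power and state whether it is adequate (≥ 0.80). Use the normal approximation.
Power ≈ 0.84; the study is adequately powered (power ≥ 0.80)

Power calculation (two-sample t-test, normal approximation):
z_β = d · √(n/2) - z_α
z_β = 0.32 · √(136/2) - 1.645
z_β = 0.32 · 8.246 - 1.645
z_β = 0.994

Power = Φ(z_β) = Φ(0.994) ≈ 0.840

Effect size d = 0.32 is small by Cohen's convention (0.2/0.5/0.8).

Threshold: power ≥ 0.80 is conventionally adequate.
Power ≈ 0.84 → the study is adequately powered (power ≥ 0.80).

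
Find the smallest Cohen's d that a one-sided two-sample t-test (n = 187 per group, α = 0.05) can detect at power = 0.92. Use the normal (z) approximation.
d ≈ 0.32

Minimum detectable effect (two-sample t-test, normal approximation):
d = (z_α + z_β) / √(n/2)
d = (1.645 + 1.405) / √(187/2)
d = 3.050 / 9.670
d ≈ 0.32

By Cohen's convention (0.2 small / 0.5 medium / 0.8 large): small effect.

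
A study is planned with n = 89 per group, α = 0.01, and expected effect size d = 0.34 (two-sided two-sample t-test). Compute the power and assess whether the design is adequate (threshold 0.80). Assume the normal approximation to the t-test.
Power ≈ 0.38; the study is underpowered (power < 0.80)

Power calculation (two-sample t-test, normal approximation):
z_β = d · √(n/2) - z_{α/2}
z_β = 0.34 · √(89/2) - 2.576
z_β = 0.34 · 6.671 - 2.576
z_β = -0.308

Power = Φ(z_β) = Φ(-0.308) ≈ 0.379

Effect size d = 0.34 is small by Cohen's convention (0.2/0.5/0.8).

Threshold: power ≥ 0.80 is conventionally adequate.
Power ≈ 0.38 → the study is underpowered (power < 0.80).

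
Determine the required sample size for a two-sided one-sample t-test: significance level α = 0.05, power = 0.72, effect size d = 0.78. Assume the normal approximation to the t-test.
n = 11

Sample size formula (one-sample t-test, normal approximation):
n = ((z_{α/2} + z_β) / d)²

z_{α/2} = 1.960 (for α = 0.05, two-sided)
z_β = 0.583 (for power = 0.72)
d = 0.78

n = ((1.960 + 0.583) / 0.78)²
n = (3.260)²
n ≈ 10.63
Round up to the next whole number: n = 11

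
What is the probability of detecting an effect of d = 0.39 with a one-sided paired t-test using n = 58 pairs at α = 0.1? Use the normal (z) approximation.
Power ≈ 0.95

Power calculation (paired t-test, normal approximation):
z_β = d · √n - z_α
z_β = 0.39 · √58 - 1.282
z_β = 0.39 · 7.616 - 1.282
z_β = 1.689

Power = Φ(z_β) = Φ(1.689) ≈ 0.954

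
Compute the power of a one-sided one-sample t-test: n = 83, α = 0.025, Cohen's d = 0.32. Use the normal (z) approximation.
Power ≈ 0.83

Power calculation (one-sample t-test, normal approximation):
z_β = d · √n - z_α
z_β = 0.32 · √83 - 1.960
z_β = 0.32 · 9.110 - 1.960
z_β = 0.955

Power = Φ(z_β) = Φ(0.955) ≈ 0.830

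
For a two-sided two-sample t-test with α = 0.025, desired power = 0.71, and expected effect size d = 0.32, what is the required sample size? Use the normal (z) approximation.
n = 153 per group

Sample size formula (two-sample t-test, normal approximation):
n = 2 · ((z_{α/2} + z_β) / d)²

z_{α/2} = 2.241 (for α = 0.025, two-sided)
z_β = 0.553 (for power = 0.71)
d = 0.32

n = 2 · ((2.241 + 0.553) / 0.32)²
n = 2 · (8.731)²
n ≈ 152.46
Round up to the next whole number: n = 153 per group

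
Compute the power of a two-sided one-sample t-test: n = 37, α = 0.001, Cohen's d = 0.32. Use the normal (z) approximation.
Power ≈ 0.09

Power calculation (one-sample t-test, normal approximation):
z_β = d · √n - z_{α/2}
z_β = 0.32 · √37 - 3.291
z_β = 0.32 · 6.083 - 3.291
z_β = -1.344

Power = Φ(z_β) = Φ(-1.344) ≈ 0.089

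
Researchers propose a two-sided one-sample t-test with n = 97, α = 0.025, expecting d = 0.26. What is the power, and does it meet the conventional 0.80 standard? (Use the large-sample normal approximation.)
Power ≈ 0.63; the study is underpowered (power < 0.80)

Power calculation (one-sample t-test, normal approximation):
z_β = d · √n - z_{α/2}
z_β = 0.26 · √97 - 2.241
z_β = 0.26 · 9.849 - 2.241
z_β = 0.319

Power = Φ(z_β) = Φ(0.319) ≈ 0.625

Effect size d = 0.26 is small by Cohen's convention (0.2/0.5/0.8).

Threshold: power ≥ 0.80 is conventionally adequate.
Power ≈ 0.63 → the study is underpowered (power < 0.80).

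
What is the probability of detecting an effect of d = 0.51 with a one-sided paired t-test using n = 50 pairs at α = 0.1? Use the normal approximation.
Power ≈ 0.99

Power calculation (paired t-test, normal approximation):
z_β = d · √n - z_α
z_β = 0.51 · √50 - 1.282
z_β = 0.51 · 7.071 - 1.282
z_β = 2.325

Power = Φ(z_β) = Φ(2.325) ≈ 0.990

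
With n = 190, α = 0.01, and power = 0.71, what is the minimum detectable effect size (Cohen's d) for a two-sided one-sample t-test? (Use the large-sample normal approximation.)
d ≈ 0.23

Minimum detectable effect (one-sample t-test, normal approximation):
d = (z_{α/2} + z_β) / √n
d = (2.576 + 0.553) / √190
d = 3.129 / 13.784
d ≈ 0.23

By Cohen's convention (0.2 small / 0.5 medium / 0.8 large): small effect.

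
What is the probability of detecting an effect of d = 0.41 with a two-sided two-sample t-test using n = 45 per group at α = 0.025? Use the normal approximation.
Power ≈ 0.38

Power calculation (two-sample t-test, normal approximation):
z_β = d · √(n/2) - z_{α/2}
z_β = 0.41 · √(45/2) - 2.241
z_β = 0.41 · 4.743 - 2.241
z_β = -0.297

Power = Φ(z_β) = Φ(-0.297) ≈ 0.383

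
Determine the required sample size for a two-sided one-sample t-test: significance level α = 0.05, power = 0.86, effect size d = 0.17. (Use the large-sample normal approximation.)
n = 320

Sample size formula (one-sample t-test, normal approximation):
n = ((z_{α/2} + z_β) / d)²

z_{α/2} = 1.960 (for α = 0.05, two-sided)
z_β = 1.080 (for power = 0.86)
d = 0.17

n = ((1.960 + 1.080) / 0.17)²
n = (17.882)²
n ≈ 319.77
Round up to the next whole number: n = 320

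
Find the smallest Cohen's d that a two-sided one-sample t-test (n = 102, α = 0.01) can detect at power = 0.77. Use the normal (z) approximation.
d ≈ 0.33

Minimum detectable effect (one-sample t-test, normal approximation):
d = (z_{α/2} + z_β) / √n
d = (2.576 + 0.739) / √102
d = 3.315 / 10.100
d ≈ 0.33

By Cohen's convention (0.2 small / 0.5 medium / 0.8 large): small effect.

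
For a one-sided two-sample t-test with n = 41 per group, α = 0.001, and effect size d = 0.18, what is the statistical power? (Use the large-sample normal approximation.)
Power ≈ 0.01

Power calculation (two-sample t-test, normal approximation):
z_β = d · √(n/2) - z_α
z_β = 0.18 · √(41/2) - 3.090
z_β = 0.18 · 4.528 - 3.090
z_β = -2.275

Power = Φ(z_β) = Φ(-2.275) ≈ 0.011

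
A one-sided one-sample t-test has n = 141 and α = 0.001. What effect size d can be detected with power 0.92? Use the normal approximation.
d ≈ 0.38

Minimum detectable effect (one-sample t-test, normal approximation):
d = (z_α + z_β) / √n
d = (3.090 + 1.405) / √141
d = 4.495 / 11.874
d ≈ 0.38

By Cohen's convention (0.2 small / 0.5 medium / 0.8 large): small effect.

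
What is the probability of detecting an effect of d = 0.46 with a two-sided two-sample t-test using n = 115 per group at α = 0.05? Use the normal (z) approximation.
Power ≈ 0.94

Power calculation (two-sample t-test, normal approximation):
z_β = d · √(n/2) - z_{α/2}
z_β = 0.46 · √(115/2) - 1.960
z_β = 0.46 · 7.583 - 1.960
z_β = 1.528

Power = Φ(z_β) = Φ(1.528) ≈ 0.937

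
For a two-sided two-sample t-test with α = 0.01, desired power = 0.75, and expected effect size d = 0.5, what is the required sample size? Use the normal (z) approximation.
n = 85 per group

Sample size formula (two-sample t-test, normal approximation):
n = 2 · ((z_{α/2} + z_β) / d)²

z_{α/2} = 2.576 (for α = 0.01, two-sided)
z_β = 0.674 (for power = 0.75)
d = 0.5

n = 2 · ((2.576 + 0.674) / 0.5)²
n = 2 · (6.500)²
n ≈ 84.50
Round up to the next whole number: n = 85 per group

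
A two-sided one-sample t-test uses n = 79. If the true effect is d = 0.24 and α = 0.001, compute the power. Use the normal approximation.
Power ≈ 0.12

Power calculation (one-sample t-test, normal approximation):
z_β = d · √n - z_{α/2}
z_β = 0.24 · √79 - 3.291
z_β = 0.24 · 8.888 - 3.291
z_β = -1.157

Power = Φ(z_β) = Φ(-1.157) ≈ 0.124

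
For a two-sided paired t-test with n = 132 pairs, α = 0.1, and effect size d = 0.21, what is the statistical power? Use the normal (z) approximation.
Power ≈ 0.78

Power calculation (paired t-test, normal approximation):
z_β = d · √n - z_{α/2}
z_β = 0.21 · √132 - 1.645
z_β = 0.21 · 11.489 - 1.645
z_β = 0.768

Power = Φ(z_β) = Φ(0.768) ≈ 0.779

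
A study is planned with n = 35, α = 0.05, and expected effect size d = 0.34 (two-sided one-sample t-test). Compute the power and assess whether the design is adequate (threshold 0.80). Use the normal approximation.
Power ≈ 0.52; the study is underpowered (power < 0.80)

Power calculation (one-sample t-test, normal approximation):
z_β = d · √n - z_{α/2}
z_β = 0.34 · √35 - 1.960
z_β = 0.34 · 5.916 - 1.960
z_β = 0.052

Power = Φ(z_β) = Φ(0.052) ≈ 0.521

Effect size d = 0.34 is small by Cohen's convention (0.2/0.5/0.8).

Threshold: power ≥ 0.80 is conventionally adequate.
Power ≈ 0.52 → the study is underpowered (power < 0.80).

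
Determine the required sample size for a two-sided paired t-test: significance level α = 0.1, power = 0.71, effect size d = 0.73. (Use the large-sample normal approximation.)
n = 10 pairs

Sample size formula (paired t-test, normal approximation):
n = ((z_{α/2} + z_β) / d)²

z_{α/2} = 1.645 (for α = 0.1, two-sided)
z_β = 0.553 (for power = 0.71)
d = 0.73

n = ((1.645 + 0.553) / 0.73)²
n = (3.011)²
n ≈ 9.07
Round up to the next whole number: n = 10 pairs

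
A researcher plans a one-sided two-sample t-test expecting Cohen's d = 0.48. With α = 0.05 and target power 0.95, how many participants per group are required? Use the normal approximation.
n = 94 per group

Sample size formula (two-sample t-test, normal approximation):
n = 2 · ((z_α + z_β) / d)²

z_α = 1.645 (for α = 0.05, one-sided)
z_β = 1.645 (for power = 0.95)
d = 0.48

n = 2 · ((1.645 + 1.645) / 0.48)²
n = 2 · (6.854)²
n ≈ 93.95
Round up to the next whole number: n = 94 per group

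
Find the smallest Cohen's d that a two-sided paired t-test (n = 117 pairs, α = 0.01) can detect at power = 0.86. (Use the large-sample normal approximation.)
d ≈ 0.34

Minimum detectable effect (paired t-test, normal approximation):
d = (z_{α/2} + z_β) / √n
d = (2.576 + 1.080) / √117
d = 3.656 / 10.817
d ≈ 0.34

By Cohen's convention (0.2 small / 0.5 medium / 0.8 large): small effect.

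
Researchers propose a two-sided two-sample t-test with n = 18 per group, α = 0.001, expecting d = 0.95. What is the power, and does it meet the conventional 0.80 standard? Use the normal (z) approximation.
Power ≈ 0.33; the study is underpowered (power < 0.80)

Power calculation (two-sample t-test, normal approximation):
z_β = d · √(n/2) - z_{α/2}
z_β = 0.95 · √(18/2) - 3.291
z_β = 0.95 · 3.000 - 3.291
z_β = -0.441

Power = Φ(z_β) = Φ(-0.441) ≈ 0.330

Effect size d = 0.95 is large by Cohen's convention (0.2/0.5/0.8).

Threshold: power ≥ 0.80 is conventionally adequate.
Power ≈ 0.33 → the study is underpowered (power < 0.80).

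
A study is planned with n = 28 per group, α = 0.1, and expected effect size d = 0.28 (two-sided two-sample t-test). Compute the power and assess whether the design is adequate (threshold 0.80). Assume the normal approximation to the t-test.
Power ≈ 0.28; the study is underpowered (power < 0.80)

Power calculation (two-sample t-test, normal approximation):
z_β = d · √(n/2) - z_{α/2}
z_β = 0.28 · √(28/2) - 1.645
z_β = 0.28 · 3.742 - 1.645
z_β = -0.597

Power = Φ(z_β) = Φ(-0.597) ≈ 0.275

Effect size d = 0.28 is small by Cohen's convention (0.2/0.5/0.8).

Threshold: power ≥ 0.80 is conventionally adequate.
Power ≈ 0.28 → the study is underpowered (power < 0.80).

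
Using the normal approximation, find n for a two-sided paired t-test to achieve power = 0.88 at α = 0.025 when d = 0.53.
n = 42 pairs

Sample size formula (paired t-test, normal approximation):
n = ((z_{α/2} + z_β) / d)²

z_{α/2} = 2.241 (for α = 0.025, two-sided)
z_β = 1.175 (for power = 0.88)
d = 0.53

n = ((2.241 + 1.175) / 0.53)²
n = (6.445)²
n ≈ 41.54
Round up to the next whole number: n = 42 pairs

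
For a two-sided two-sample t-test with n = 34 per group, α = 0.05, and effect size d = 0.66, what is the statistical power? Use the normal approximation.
Power ≈ 0.78

Power calculation (two-sample t-test, normal approximation):
z_β = d · √(n/2) - z_{α/2}
z_β = 0.66 · √(34/2) - 1.960
z_β = 0.66 · 4.123 - 1.960
z_β = 0.761

Power = Φ(z_β) = Φ(0.761) ≈ 0.777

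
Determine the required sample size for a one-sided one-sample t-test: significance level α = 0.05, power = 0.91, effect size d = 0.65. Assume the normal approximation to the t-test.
n = 22

Sample size formula (one-sample t-test, normal approximation):
n = ((z_α + z_β) / d)²

z_α = 1.645 (for α = 0.05, one-sided)
z_β = 1.341 (for power = 0.91)
d = 0.65

n = ((1.645 + 1.341) / 0.65)²
n = (4.594)²
n ≈ 21.10
Round up to the next whole number: n = 22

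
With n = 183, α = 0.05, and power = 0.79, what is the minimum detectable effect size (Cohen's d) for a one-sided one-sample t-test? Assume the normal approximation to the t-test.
d ≈ 0.18

Minimum detectable effect (one-sample t-test, normal approximation):
d = (z_α + z_β) / √n
d = (1.645 + 0.806) / √183
d = 2.451 / 13.528
d ≈ 0.18

By Cohen's convention (0.2 small / 0.5 medium / 0.8 large): very small effect.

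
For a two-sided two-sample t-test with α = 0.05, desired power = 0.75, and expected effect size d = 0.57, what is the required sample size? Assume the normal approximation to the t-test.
n = 43 per group

Sample size formula (two-sample t-test, normal approximation):
n = 2 · ((z_{α/2} + z_β) / d)²

z_{α/2} = 1.960 (for α = 0.05, two-sided)
z_β = 0.674 (for power = 0.75)
d = 0.57

n = 2 · ((1.960 + 0.674) / 0.57)²
n = 2 · (4.621)²
n ≈ 42.71
Round up to the next whole number: n = 43 per group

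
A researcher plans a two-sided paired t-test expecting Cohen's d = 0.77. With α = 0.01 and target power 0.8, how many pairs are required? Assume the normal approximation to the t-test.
n = 20 pairs

Sample size formula (paired t-test, normal approximation):
n = ((z_{α/2} + z_β) / d)²

z_{α/2} = 2.576 (for α = 0.01, two-sided)
z_β = 0.842 (for power = 0.8)
d = 0.77

n = ((2.576 + 0.842) / 0.77)²
n = (4.439)²
n ≈ 19.70
Round up to the next whole number: n = 20 pairs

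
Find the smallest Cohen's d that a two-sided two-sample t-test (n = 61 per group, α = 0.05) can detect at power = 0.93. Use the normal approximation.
d ≈ 0.62

Minimum detectable effect (two-sample t-test, normal approximation):
d = (z_{α/2} + z_β) / √(n/2)
d = (1.960 + 1.476) / √(61/2)
d = 3.436 / 5.523
d ≈ 0.62

By Cohen's convention (0.2 small / 0.5 medium / 0.8 large): medium effect.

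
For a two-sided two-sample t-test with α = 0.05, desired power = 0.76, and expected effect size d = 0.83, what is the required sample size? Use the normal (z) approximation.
n = 21 per group

Sample size formula (two-sample t-test, normal approximation):
n = 2 · ((z_{α/2} + z_β) / d)²

z_{α/2} = 1.960 (for α = 0.05, two-sided)
z_β = 0.706 (for power = 0.76)
d = 0.83

n = 2 · ((1.960 + 0.706) / 0.83)²
n = 2 · (3.212)²
n ≈ 20.63
Round up to the next whole number: n = 21 per group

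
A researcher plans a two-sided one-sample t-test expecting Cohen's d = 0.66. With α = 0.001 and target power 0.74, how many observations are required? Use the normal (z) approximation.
n = 36

Sample size formula (one-sample t-test, normal approximation):
n = ((z_{α/2} + z_β) / d)²

z_{α/2} = 3.291 (for α = 0.001, two-sided)
z_β = 0.643 (for power = 0.74)
d = 0.66

n = ((3.291 + 0.643) / 0.66)²
n = (5.961)²
n ≈ 35.53
Round up to the next whole number: n = 36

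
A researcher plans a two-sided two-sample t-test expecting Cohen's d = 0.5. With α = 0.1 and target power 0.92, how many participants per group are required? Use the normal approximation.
n = 75 per group

Sample size formula (two-sample t-test, normal approximation):
n = 2 · ((z_{α/2} + z_β) / d)²

z_{α/2} = 1.645 (for α = 0.1, two-sided)
z_β = 1.405 (for power = 0.92)
d = 0.5

n = 2 · ((1.645 + 1.405) / 0.5)²
n = 2 · (6.100)²
n ≈ 74.42
Round up to the next whole number: n = 75 per group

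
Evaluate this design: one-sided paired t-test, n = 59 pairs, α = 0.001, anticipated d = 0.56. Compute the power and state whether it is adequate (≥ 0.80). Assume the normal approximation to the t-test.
Power ≈ 0.89; the study is adequately powered (power ≥ 0.80)

Power calculation (paired t-test, normal approximation):
z_β = d · √n - z_α
z_β = 0.56 · √59 - 3.090
z_β = 0.56 · 7.681 - 3.090
z_β = 1.211

Power = Φ(z_β) = Φ(1.211) ≈ 0.887

Effect size d = 0.56 is medium by Cohen's convention (0.2/0.5/0.8).

Threshold: power ≥ 0.80 is conventionally adequate.
Power ≈ 0.89 → the study is adequately powered (power ≥ 0.80).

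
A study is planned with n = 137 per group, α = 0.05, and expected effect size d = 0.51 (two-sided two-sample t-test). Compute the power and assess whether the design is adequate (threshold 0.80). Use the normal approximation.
Power ≈ 0.99; the study is adequately powered (power ≥ 0.80)

Power calculation (two-sample t-test, normal approximation):
z_β = d · √(n/2) - z_{α/2}
z_β = 0.51 · √(137/2) - 1.960
z_β = 0.51 · 8.276 - 1.960
z_β = 2.261

Power = Φ(z_β) = Φ(2.261) ≈ 0.988

Effect size d = 0.51 is medium by Cohen's convention (0.2/0.5/0.8).

Threshold: power ≥ 0.80 is conventionally adequate.
Power ≈ 0.99 → the study is adequately powered (power ≥ 0.80).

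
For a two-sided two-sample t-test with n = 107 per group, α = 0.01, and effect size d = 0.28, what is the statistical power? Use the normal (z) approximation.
Power ≈ 0.30

Power calculation (two-sample t-test, normal approximation):
z_β = d · √(n/2) - z_{α/2}
z_β = 0.28 · √(107/2) - 2.576
z_β = 0.28 · 7.314 - 2.576
z_β = -0.528

Power = Φ(z_β) = Φ(-0.528) ≈ 0.299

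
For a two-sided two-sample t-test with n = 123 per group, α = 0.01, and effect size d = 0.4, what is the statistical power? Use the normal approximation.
Power ≈ 0.71

Power calculation (two-sample t-test, normal approximation):
z_β = d · √(n/2) - z_{α/2}
z_β = 0.4 · √(123/2) - 2.576
z_β = 0.4 · 7.842 - 2.576
z_β = 0.561

Power = Φ(z_β) = Φ(0.561) ≈ 0.713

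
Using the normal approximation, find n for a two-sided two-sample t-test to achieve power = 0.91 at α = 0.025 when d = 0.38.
n = 178 per group

Sample size formula (two-sample t-test, normal approximation):
n = 2 · ((z_{α/2} + z_β) / d)²

z_{α/2} = 2.241 (for α = 0.025, two-sided)
z_β = 1.341 (for power = 0.91)
d = 0.38

n = 2 · ((2.241 + 1.341) / 0.38)²
n = 2 · (9.426)²
n ≈ 177.70
Round up to the next whole number: n = 178 per group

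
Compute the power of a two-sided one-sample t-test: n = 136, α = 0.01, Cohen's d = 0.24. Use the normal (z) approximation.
Power ≈ 0.59

Power calculation (one-sample t-test, normal approximation):
z_β = d · √n - z_{α/2}
z_β = 0.24 · √136 - 2.576
z_β = 0.24 · 11.662 - 2.576
z_β = 0.223

Power = Φ(z_β) = Φ(0.223) ≈ 0.588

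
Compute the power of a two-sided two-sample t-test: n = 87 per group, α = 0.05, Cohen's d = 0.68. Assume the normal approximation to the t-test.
Power ≈ 0.99

Power calculation (two-sample t-test, normal approximation):
z_β = d · √(n/2) - z_{α/2}
z_β = 0.68 · √(87/2) - 1.960
z_β = 0.68 · 6.595 - 1.960
z_β = 2.525

Power = Φ(z_β) = Φ(2.525) ≈ 0.994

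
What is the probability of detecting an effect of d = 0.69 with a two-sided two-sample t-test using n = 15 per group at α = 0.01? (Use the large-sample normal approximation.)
Power ≈ 0.25

Power calculation (two-sample t-test, normal approximation):
z_β = d · √(n/2) - z_{α/2}
z_β = 0.69 · √(15/2) - 2.576
z_β = 0.69 · 2.739 - 2.576
z_β = -0.686

Power = Φ(z_β) = Φ(-0.686) ≈ 0.246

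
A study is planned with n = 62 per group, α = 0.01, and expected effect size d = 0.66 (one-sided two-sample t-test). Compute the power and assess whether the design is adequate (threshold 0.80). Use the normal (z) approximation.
Power ≈ 0.91; the study is adequately powered (power ≥ 0.80)

Power calculation (two-sample t-test, normal approximation):
z_β = d · √(n/2) - z_α
z_β = 0.66 · √(62/2) - 2.326
z_β = 0.66 · 5.568 - 2.326
z_β = 1.348

Power = Φ(z_β) = Φ(1.348) ≈ 0.911

Effect size d = 0.66 is medium by Cohen's convention (0.2/0.5/0.8).

Threshold: power ≥ 0.80 is conventionally adequate.
Power ≈ 0.91 → the study is adequately powered (power ≥ 0.80).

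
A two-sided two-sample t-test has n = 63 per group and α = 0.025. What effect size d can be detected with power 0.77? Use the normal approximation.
d ≈ 0.53

Minimum detectable effect (two-sample t-test, normal approximation):
d = (z_{α/2} + z_β) / √(n/2)
d = (2.241 + 0.739) / √(63/2)
d = 2.980 / 5.612
d ≈ 0.53

By Cohen's convention (0.2 small / 0.5 medium / 0.8 large): medium effect.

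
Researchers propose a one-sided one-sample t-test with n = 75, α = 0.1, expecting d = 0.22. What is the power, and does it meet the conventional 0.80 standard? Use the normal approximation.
Power ≈ 0.73; the study is underpowered (power < 0.80)

Power calculation (one-sample t-test, normal approximation):
z_β = d · √n - z_α
z_β = 0.22 · √75 - 1.282
z_β = 0.22 · 8.660 - 1.282
z_β = 0.624

Power = Φ(z_β) = Φ(0.624) ≈ 0.734

Effect size d = 0.22 is small by Cohen's convention (0.2/0.5/0.8).

Threshold: power ≥ 0.80 is conventionally adequate.
Power ≈ 0.73 → the study is underpowered (power < 0.80).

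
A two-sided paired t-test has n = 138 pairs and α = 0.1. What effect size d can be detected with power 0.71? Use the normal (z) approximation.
d ≈ 0.19

Minimum detectable effect (paired t-test, normal approximation):
d = (z_{α/2} + z_β) / √n
d = (1.645 + 0.553) / √138
d = 2.198 / 11.747
d ≈ 0.19

By Cohen's convention (0.2 small / 0.5 medium / 0.8 large): very small effect.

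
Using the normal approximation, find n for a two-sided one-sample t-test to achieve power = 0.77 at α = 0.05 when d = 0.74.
n = 14

Sample size formula (one-sample t-test, normal approximation):
n = ((z_{α/2} + z_β) / d)²

z_{α/2} = 1.960 (for α = 0.05, two-sided)
z_β = 0.739 (for power = 0.77)
d = 0.74

n = ((1.960 + 0.739) / 0.74)²
n = (3.647)²
n ≈ 13.30
Round up to the next whole number: n = 14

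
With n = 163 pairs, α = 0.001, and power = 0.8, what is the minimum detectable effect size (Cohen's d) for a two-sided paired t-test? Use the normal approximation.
d ≈ 0.32

Minimum detectable effect (paired t-test, normal approximation):
d = (z_{α/2} + z_β) / √n
d = (3.291 + 0.842) / √163
d = 4.132 / 12.767
d ≈ 0.32

By Cohen's convention (0.2 small / 0.5 medium / 0.8 large): small effect.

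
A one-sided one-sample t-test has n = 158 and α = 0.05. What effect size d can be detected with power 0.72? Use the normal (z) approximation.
d ≈ 0.18

Minimum detectable effect (one-sample t-test, normal approximation):
d = (z_α + z_β) / √n
d = (1.645 + 0.583) / √158
d = 2.228 / 12.570
d ≈ 0.18

By Cohen's convention (0.2 small / 0.5 medium / 0.8 large): very small effect.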